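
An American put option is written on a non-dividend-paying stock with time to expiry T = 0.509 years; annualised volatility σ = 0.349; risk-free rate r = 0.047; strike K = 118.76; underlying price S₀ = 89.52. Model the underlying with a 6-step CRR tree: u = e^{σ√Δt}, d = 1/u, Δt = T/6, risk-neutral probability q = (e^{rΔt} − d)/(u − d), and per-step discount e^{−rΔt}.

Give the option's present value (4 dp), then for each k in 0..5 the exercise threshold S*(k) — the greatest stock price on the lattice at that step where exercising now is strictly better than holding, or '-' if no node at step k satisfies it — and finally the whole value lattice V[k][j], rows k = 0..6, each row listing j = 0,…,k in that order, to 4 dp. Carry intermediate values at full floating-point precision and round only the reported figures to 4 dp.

price = 29.7441
boundary = - 80.8675 73.0513 80.8675 89.5200 99.0983
tree:
29.7441
37.8925 21.6458
45.7087 29.2842 14.0039
52.7695 37.8925 20.7115 7.2529
59.1478 45.7087 29.2400 12.1511 2.2988
64.9096 52.7695 37.8925 19.6617 4.5633 0.0000
70.1145 59.1478 45.7087 29.2400 9.0585 0.0000 0.0000

Δt=0.08483, u=1.10700, d=0.90335, q=0.49423, disc=e^(-rΔt)=0.99602
k=6 terminal: V=max(K-S,0) → 70.1145 59.1478 45.7087 29.2400 9.0585 0.0000 0.0000
k=5: j=0 S=53.8504 intr=64.9096 cont=64.4370 V=64.9096[EX]; j=1 S=65.9905 intr=52.7695 cont=52.2969 V=52.7695[EX]; j=2 S=80.8675 intr=37.8925 cont=37.4199 V=37.8925[EX]; j=3 S=99.0983 intr=19.6617 cont=19.1891 V=19.6617[EX]; j=4 S=121.4391 intr=0.0000 cont=4.5633 V=4.5633[hold]; j=5 S=148.8164 intr=0.0000 cont=0.0000 V=0.0000[hold]  S*(5)=99.0983
k=4: j=0 S=59.6122 intr=59.1478 cont=58.6752 V=59.1478[EX]; j=1 S=73.0513 intr=45.7087 cont=45.2362 V=45.7087[EX]; j=2 S=89.5200 intr=29.2400 cont=28.7674 V=29.2400[EX]; j=3 S=109.7015 intr=9.0585 cont=12.1511 V=12.1511[hold]; j=4 S=134.4326 intr=0.0000 cont=2.2988 V=2.2988[hold]  S*(4)=89.5200
k=3: j=0 S=65.9905 intr=52.7695 cont=52.2969 V=52.7695[EX]; j=1 S=80.8675 intr=37.8925 cont=37.4199 V=37.8925[EX]; j=2 S=99.0983 intr=19.6617 cont=20.7115 V=20.7115[hold]; j=3 S=121.4391 intr=0.0000 cont=7.2529 V=7.2529[hold]  S*(3)=80.8675
k=2: j=0 S=73.0513 intr=45.7087 cont=45.2362 V=45.7087[EX]; j=1 S=89.5200 intr=29.2400 cont=29.2842 V=29.2842[hold]; j=2 S=109.7015 intr=9.0585 cont=14.0039 V=14.0039[hold]  S*(2)=73.0513
k=1: j=0 S=80.8675 intr=37.8925 cont=37.4417 V=37.8925[EX]; j=1 S=99.0983 intr=19.6617 cont=21.6458 V=21.6458[hold]  S*(1)=80.8675
k=0: j=0 S=89.5200 intr=29.2400 cont=29.7441 V=29.7441[hold]  S*(0)=-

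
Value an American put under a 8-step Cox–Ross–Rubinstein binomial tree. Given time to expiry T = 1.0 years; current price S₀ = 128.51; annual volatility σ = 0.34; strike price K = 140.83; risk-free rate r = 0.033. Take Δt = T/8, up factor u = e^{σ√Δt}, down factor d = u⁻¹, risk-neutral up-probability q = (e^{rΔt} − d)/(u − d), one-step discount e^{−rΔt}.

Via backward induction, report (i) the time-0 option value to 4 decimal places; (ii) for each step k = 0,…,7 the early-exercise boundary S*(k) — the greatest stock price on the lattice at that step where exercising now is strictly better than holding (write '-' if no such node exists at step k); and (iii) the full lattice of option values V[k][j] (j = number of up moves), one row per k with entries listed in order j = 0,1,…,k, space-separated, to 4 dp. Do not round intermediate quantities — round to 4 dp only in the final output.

Δt=0.12500, u=1.12773, d=0.88674, q=0.48714, disc=e^(-rΔt)=0.99588
k=8 terminal: V=max(K-S,0) → 91.7063 78.3555 61.3763 39.7825 12.3200 0.0000 0.0000 0.0000 0.0000
k=7: j=0 S=55.3983 intr=85.4317 cont=84.8519 V=85.4317[EX]; j=1 S=70.4544 intr=70.3756 cont=69.7959 V=70.3756[EX]; j=2 S=89.6024 intr=51.2276 cont=50.6479 V=51.2276[EX]; j=3 S=113.9544 intr=26.8756 cont=26.2958 V=26.8756[EX]; j=4 S=144.9248 intr=0.0000 cont=6.2925 V=6.2925[hold]; j=5 S=184.3122 intr=0.0000 cont=0.0000 V=0.0000[hold]; j=6 S=234.4043 intr=0.0000 cont=0.0000 V=0.0000[hold]; j=7 S=298.1104 intr=0.0000 cont=0.0000 V=0.0000[hold]  S*(7)=113.9544
k=6: j=0 S=62.4745 intr=78.3555 cont=77.7758 V=78.3555[EX]; j=1 S=79.4537 intr=61.3763 cont=60.7966 V=61.3763[EX]; j=2 S=101.0475 intr=39.7825 cont=39.2028 V=39.7825[EX]; j=3 S=128.5100 intr=12.3200 cont=16.7795 V=16.7795[hold]; j=4 S=163.4363 intr=0.0000 cont=3.2139 V=3.2139[hold]; j=5 S=207.8547 intr=0.0000 cont=0.0000 V=0.0000[hold]; j=6 S=264.3452 intr=0.0000 cont=0.0000 V=0.0000[hold]  S*(6)=101.0475
k=5: j=0 S=70.4544 intr=70.3756 cont=69.7959 V=70.3756[EX]; j=1 S=89.6024 intr=51.2276 cont=50.6479 V=51.2276[EX]; j=2 S=113.9544 intr=26.8756 cont=28.4593 V=28.4593[hold]; j=3 S=144.9248 intr=0.0000 cont=10.1293 V=10.1293[hold]; j=4 S=184.3122 intr=0.0000 cont=1.6415 V=1.6415[hold]; j=5 S=234.4043 intr=0.0000 cont=0.0000 V=0.0000[hold]  S*(5)=89.6024
k=4: j=0 S=79.4537 intr=61.3763 cont=60.7966 V=61.3763[EX]; j=1 S=101.0475 intr=39.7825 cont=39.9711 V=39.9711[hold]; j=2 S=128.5100 intr=12.3200 cont=19.4497 V=19.4497[hold]; j=3 S=163.4363 intr=0.0000 cont=5.9699 V=5.9699[hold]; j=4 S=207.8547 intr=0.0000 cont=0.8384 V=0.8384[hold]  S*(4)=79.4537
k=3: j=0 S=89.6024 intr=51.2276 cont=50.7393 V=51.2276[EX]; j=1 S=113.9544 intr=26.8756 cont=29.8510 V=29.8510[hold]; j=2 S=144.9248 intr=0.0000 cont=12.8302 V=12.8302[hold]; j=3 S=184.3122 intr=0.0000 cont=3.4559 V=3.4559[hold]  S*(3)=89.6024
k=2: j=0 S=101.0475 intr=39.7825 cont=40.6463 V=40.6463[hold]; j=1 S=128.5100 intr=12.3200 cont=21.4708 V=21.4708[hold]; j=2 S=163.4363 intr=0.0000 cont=8.2296 V=8.2296[hold]  S*(2)=-
k=1: j=0 S=113.9544 intr=26.8756 cont=31.1763 V=31.1763[hold]; j=1 S=144.9248 intr=0.0000 cont=14.9587 V=14.9587[hold]  S*(1)=-
k=0: j=0 S=128.5100 intr=12.3200 cont=23.1803 V=23.1803[hold]  S*(0)=-

price = 23.1803
boundary = - - - 89.6024 79.4537 89.6024 101.0475 113.9544
tree:
23.1803
31.1763 14.9587
40.6463 21.4708 8.2296
51.2276 29.8510 12.8302 3.4559
61.3763 39.9711 19.4497 5.9699 0.8384
70.3756 51.2276 28.4593 10.1293 1.6415 0.0000
78.3555 61.3763 39.7825 16.7795 3.2139 0.0000 0.0000
85.4317 70.3756 51.2276 26.8756 6.2925 0.0000 0.0000 0.0000
91.7063 78.3555 61.3763 39.7825 12.3200 0.0000 0.0000 0.0000 0.0000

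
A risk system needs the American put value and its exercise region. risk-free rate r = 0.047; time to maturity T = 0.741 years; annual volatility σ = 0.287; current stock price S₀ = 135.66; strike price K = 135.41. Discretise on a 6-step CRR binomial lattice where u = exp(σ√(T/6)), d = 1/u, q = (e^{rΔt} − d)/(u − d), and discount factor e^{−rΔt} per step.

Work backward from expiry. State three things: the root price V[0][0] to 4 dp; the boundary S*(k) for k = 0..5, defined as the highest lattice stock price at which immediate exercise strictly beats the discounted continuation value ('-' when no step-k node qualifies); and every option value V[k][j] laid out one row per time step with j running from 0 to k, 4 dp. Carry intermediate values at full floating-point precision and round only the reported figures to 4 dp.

Δt=0.12350  u=1.10612  d=0.90406  q=0.50362  discount=0.99421
step 6 (expiry): payoffs max(K−S,0) = 61.3410 44.7864 24.5317 0.0000 0.0000 0.0000 0.0000
step 5: (k=5,j=0): S=81.9292, (K−S)⁺=53.4808, hold=52.6971 ⇒ V=53.4808 exercise | (k=5,j=1): S=100.2407, (K−S)⁺=35.1693, hold=34.3856 ⇒ V=35.1693 exercise | (k=5,j=2): S=122.6448, (K−S)⁺=12.7652, hold=12.1066 ⇒ V=12.7652 exercise | (k=5,j=3): S=150.0564, (K−S)⁺=0.0000, hold=0.0000 ⇒ V=0.0000 continue | (k=5,j=4): S=183.5945, (K−S)⁺=0.0000, hold=0.0000 ⇒ V=0.0000 continue | (k=5,j=5): S=224.6284, (K−S)⁺=0.0000, hold=0.0000 ⇒ V=0.0000 continue  boundary S*=122.6448
step 4: (k=4,j=0): S=90.6236, (K−S)⁺=44.7864, hold=44.0027 ⇒ V=44.7864 exercise | (k=4,j=1): S=110.8783, (K−S)⁺=24.5317, hold=23.7480 ⇒ V=24.5317 exercise | (k=4,j=2): S=135.6600, (K−S)⁺=0.0000, hold=6.2997 ⇒ V=6.2997 continue | (k=4,j=3): S=165.9805, (K−S)⁺=0.0000, hold=0.0000 ⇒ V=0.0000 continue | (k=4,j=4): S=203.0777, (K−S)⁺=0.0000, hold=0.0000 ⇒ V=0.0000 continue  boundary S*=110.8783
step 3: (k=3,j=0): S=100.2407, (K−S)⁺=35.1693, hold=34.3856 ⇒ V=35.1693 exercise | (k=3,j=1): S=122.6448, (K−S)⁺=12.7652, hold=15.2609 ⇒ V=15.2609 continue | (k=3,j=2): S=150.0564, (K−S)⁺=0.0000, hold=3.1090 ⇒ V=3.1090 continue | (k=3,j=3): S=183.5945, (K−S)⁺=0.0000, hold=0.0000 ⇒ V=0.0000 continue  boundary S*=100.2407
step 2: (k=2,j=0): S=110.8783, (K−S)⁺=24.5317, hold=24.9976 ⇒ V=24.9976 continue | (k=2,j=1): S=135.6600, (K−S)⁺=0.0000, hold=9.0881 ⇒ V=9.0881 continue | (k=2,j=2): S=165.9805, (K−S)⁺=0.0000, hold=1.5343 ⇒ V=1.5343 continue  boundary S*=-
step 1: (k=1,j=0): S=122.6448, (K−S)⁺=12.7652, hold=16.8870 ⇒ V=16.8870 continue | (k=1,j=1): S=150.0564, (K−S)⁺=0.0000, hold=5.2533 ⇒ V=5.2533 continue  boundary S*=-
step 0: (k=0,j=0): S=135.6600, (K−S)⁺=0.0000, hold=10.9643 ⇒ V=10.9643 continue  boundary S*=-

price = 10.9643
boundary = - - - 100.2407 110.8783 122.6448
tree:
10.9643
16.8870 5.2533
24.9976 9.0881 1.5343
35.1693 15.2609 3.1090 0.0000
44.7864 24.5317 6.2997 0.0000 0.0000
53.4808 35.1693 12.7652 0.0000 0.0000 0.0000
61.3410 44.7864 24.5317 0.0000 0.0000 0.0000 0.0000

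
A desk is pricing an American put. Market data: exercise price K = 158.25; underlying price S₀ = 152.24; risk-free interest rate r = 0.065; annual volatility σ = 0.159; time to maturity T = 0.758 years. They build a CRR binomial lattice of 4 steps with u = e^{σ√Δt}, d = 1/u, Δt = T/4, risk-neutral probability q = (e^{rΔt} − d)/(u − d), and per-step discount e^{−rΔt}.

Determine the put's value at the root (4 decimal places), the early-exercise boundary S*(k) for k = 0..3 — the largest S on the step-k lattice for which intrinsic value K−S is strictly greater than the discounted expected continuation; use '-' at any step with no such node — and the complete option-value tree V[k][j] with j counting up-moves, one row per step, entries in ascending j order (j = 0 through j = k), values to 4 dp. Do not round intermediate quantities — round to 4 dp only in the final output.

price = 9.1621
boundary = - 142.0591 132.5590 142.0591
tree:
9.1621
16.1909 4.1048
25.6910 8.2777 1.0733
34.5558 16.1909 2.5398 0.0000
42.8277 25.6910 6.0100 0.0000 0.0000

params: Δt=0.18950 u=1.07167 d=0.93313 q=0.57216 e^(-rΔt)=0.98776
t_4 payoffs: 42.8277 25.6910 6.0100 0.0000 0.0000
t_3: node(3,0) S=123.6942 payoff=34.5558 vs cont=32.6185 → 34.5558 [stop]  node(3,1) S=142.0591 payoff=16.1909 vs cont=14.2536 → 16.1909 [stop]  node(3,2) S=163.1506 payoff=0.0000 vs cont=2.5398 → 2.5398 [wait]  node(3,3) S=187.3735 payoff=0.0000 vs cont=0.0000 → 0.0000 [wait]  ⇒ S*(3)=142.0591
t_2: node(2,0) S=132.5590 payoff=25.6910 vs cont=23.7537 → 25.6910 [stop]  node(2,1) S=152.2400 payoff=6.0100 vs cont=8.2777 → 8.2777 [wait]  node(2,2) S=174.8430 payoff=0.0000 vs cont=1.0733 → 1.0733 [wait]  ⇒ S*(2)=132.5590
t_1: node(1,0) S=142.0591 payoff=16.1909 vs cont=15.5352 → 16.1909 [stop]  node(1,1) S=163.1506 payoff=0.0000 vs cont=4.1048 → 4.1048 [wait]  ⇒ S*(1)=142.0591
t_0: node(0,0) S=152.2400 payoff=6.0100 vs cont=9.1621 → 9.1621 [wait]  ⇒ S*(0)=-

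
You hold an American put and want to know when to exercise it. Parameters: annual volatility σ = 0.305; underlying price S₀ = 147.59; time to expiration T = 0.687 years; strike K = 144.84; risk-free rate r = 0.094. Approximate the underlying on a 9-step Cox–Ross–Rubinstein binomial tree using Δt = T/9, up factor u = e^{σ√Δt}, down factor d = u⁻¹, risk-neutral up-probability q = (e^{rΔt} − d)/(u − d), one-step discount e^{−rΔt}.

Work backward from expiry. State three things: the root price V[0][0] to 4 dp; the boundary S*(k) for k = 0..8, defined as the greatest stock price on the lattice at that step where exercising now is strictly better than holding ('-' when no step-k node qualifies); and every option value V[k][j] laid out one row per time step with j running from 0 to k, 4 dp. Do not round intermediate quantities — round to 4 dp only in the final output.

price = 10.2725
boundary = - - - 114.6217 105.3587 114.6217 105.3587 114.6217 124.6992
tree:
10.2725
15.1664 5.9262
21.7549 9.3335 2.8833
30.2183 14.2935 4.9136 1.0612
39.4813 21.1827 8.1728 1.9924 0.2218
47.9958 30.2183 13.1886 3.6856 0.4670 0.0000
55.8222 39.4813 20.4756 6.6878 0.9833 0.0000 0.0000
63.0161 47.9958 30.2183 11.8234 2.0703 0.0000 0.0000 0.0000
69.6286 55.8222 39.4813 20.1408 4.3588 0.0000 0.0000 0.0000 0.0000
75.7067 63.0161 47.9958 30.2183 9.1774 0.0000 0.0000 0.0000 0.0000 0.0000

Δt=0.07633, u=1.08792, d=0.91919, q=0.52162, disc=e^(-rΔt)=0.99285
k=9 terminal: V=max(K-S,0) → 75.7067 63.0161 47.9958 30.2183 9.1774 0.0000 0.0000 0.0000 0.0000 0.0000
k=8: j=0 S=75.2114 intr=69.6286 cont=68.5930 V=69.6286[EX]; j=1 S=89.0178 intr=55.8222 cont=54.7866 V=55.8222[EX]; j=2 S=105.3587 intr=39.4813 cont=38.4458 V=39.4813[EX]; j=3 S=124.6992 intr=20.1408 cont=19.1053 V=20.1408[EX]; j=4 S=147.5900 intr=0.0000 cont=4.3588 V=4.3588[hold]; j=5 S=174.6828 intr=0.0000 cont=0.0000 V=0.0000[hold]; j=6 S=206.7490 intr=0.0000 cont=0.0000 V=0.0000[hold]; j=7 S=244.7016 intr=0.0000 cont=0.0000 V=0.0000[hold]; j=8 S=289.6210 intr=0.0000 cont=0.0000 V=0.0000[hold]  S*(8)=124.6992
k=7: j=0 S=81.8239 intr=63.0161 cont=61.9805 V=63.0161[EX]; j=1 S=96.8442 intr=47.9958 cont=46.9602 V=47.9958[EX]; j=2 S=114.6217 intr=30.2183 cont=29.1827 V=30.2183[EX]; j=3 S=135.6626 intr=9.1774 cont=11.8234 V=11.8234[hold]; j=4 S=160.5660 intr=0.0000 cont=2.0703 V=2.0703[hold]; j=5 S=190.0408 intr=0.0000 cont=0.0000 V=0.0000[hold]; j=6 S=224.9263 intr=0.0000 cont=0.0000 V=0.0000[hold]; j=7 S=266.2156 intr=0.0000 cont=0.0000 V=0.0000[hold]  S*(7)=114.6217
k=6: j=0 S=89.0178 intr=55.8222 cont=54.7866 V=55.8222[EX]; j=1 S=105.3587 intr=39.4813 cont=38.4458 V=39.4813[EX]; j=2 S=124.6992 intr=20.1408 cont=20.4756 V=20.4756[hold]; j=3 S=147.5900 intr=0.0000 cont=6.6878 V=6.6878[hold]; j=4 S=174.6828 intr=0.0000 cont=0.9833 V=0.9833[hold]; j=5 S=206.7490 intr=0.0000 cont=0.0000 V=0.0000[hold]; j=6 S=244.7016 intr=0.0000 cont=0.0000 V=0.0000[hold]  S*(6)=105.3587
k=5: j=0 S=96.8442 intr=47.9958 cont=46.9602 V=47.9958[EX]; j=1 S=114.6217 intr=30.2183 cont=29.3561 V=30.2183[EX]; j=2 S=135.6626 intr=9.1774 cont=13.1886 V=13.1886[hold]; j=3 S=160.5660 intr=0.0000 cont=3.6856 V=3.6856[hold]; j=4 S=190.0408 intr=0.0000 cont=0.4670 V=0.4670[hold]; j=5 S=224.9263 intr=0.0000 cont=0.0000 V=0.0000[hold]  S*(5)=114.6217
k=4: j=0 S=105.3587 intr=39.4813 cont=38.4458 V=39.4813[EX]; j=1 S=124.6992 intr=20.1408 cont=21.1827 V=21.1827[hold]; j=2 S=147.5900 intr=0.0000 cont=8.1728 V=8.1728[hold]; j=3 S=174.6828 intr=0.0000 cont=1.9924 V=1.9924[hold]; j=4 S=206.7490 intr=0.0000 cont=0.2218 V=0.2218[hold]  S*(4)=105.3587
k=3: j=0 S=114.6217 intr=30.2183 cont=29.7223 V=30.2183[EX]; j=1 S=135.6626 intr=9.1774 cont=14.2935 V=14.2935[hold]; j=2 S=160.5660 intr=0.0000 cont=4.9136 V=4.9136[hold]; j=3 S=190.0408 intr=0.0000 cont=1.0612 V=1.0612[hold]  S*(3)=114.6217
k=2: j=0 S=124.6992 intr=20.1408 cont=21.7549 V=21.7549[hold]; j=1 S=147.5900 intr=0.0000 cont=9.3335 V=9.3335[hold]; j=2 S=174.6828 intr=0.0000 cont=2.8833 V=2.8833[hold]  S*(2)=-
k=1: j=0 S=135.6626 intr=9.1774 cont=15.1664 V=15.1664[hold]; j=1 S=160.5660 intr=0.0000 cont=5.9262 V=5.9262[hold]  S*(1)=-
k=0: j=0 S=147.5900 intr=0.0000 cont=10.2725 V=10.2725[hold]  S*(0)=-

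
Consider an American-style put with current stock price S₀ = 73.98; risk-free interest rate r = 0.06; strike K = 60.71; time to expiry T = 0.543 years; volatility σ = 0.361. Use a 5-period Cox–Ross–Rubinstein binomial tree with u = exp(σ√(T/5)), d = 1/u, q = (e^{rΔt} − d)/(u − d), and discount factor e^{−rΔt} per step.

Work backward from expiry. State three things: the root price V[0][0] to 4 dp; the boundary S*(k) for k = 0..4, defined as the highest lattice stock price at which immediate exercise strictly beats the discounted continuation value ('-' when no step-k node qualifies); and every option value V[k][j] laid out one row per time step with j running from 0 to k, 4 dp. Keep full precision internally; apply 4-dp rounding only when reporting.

price = 2.0104
boundary = - - - - 45.9674
tree:
2.0104
3.4795 0.5542
5.8721 1.1105 0.0000
9.5620 2.2253 0.0000 0.0000
14.7426 4.4591 0.0000 0.0000 0.0000
19.8984 8.9355 0.0000 0.0000 0.0000 0.0000

Δt=0.10860, u=1.12633, d=0.88784, q=0.49770, disc=e^(-rΔt)=0.99351
k=5 terminal: V=max(K-S,0) → 19.8984 8.9355 0.0000 0.0000 0.0000 0.0000
k=4: j=0 S=45.9674 intr=14.7426 cont=14.3483 V=14.7426[EX]; j=1 S=58.3152 intr=2.3948 cont=4.4591 V=4.4591[hold]; j=2 S=73.9800 intr=0.0000 cont=0.0000 V=0.0000[hold]; j=3 S=93.8527 intr=0.0000 cont=0.0000 V=0.0000[hold]; j=4 S=119.0636 intr=0.0000 cont=0.0000 V=0.0000[hold]  S*(4)=45.9674
k=3: j=0 S=51.7745 intr=8.9355 cont=9.5620 V=9.5620[hold]; j=1 S=65.6823 intr=0.0000 cont=2.2253 V=2.2253[hold]; j=2 S=83.3260 intr=0.0000 cont=0.0000 V=0.0000[hold]; j=3 S=105.7092 intr=0.0000 cont=0.0000 V=0.0000[hold]  S*(3)=-
k=2: j=0 S=58.3152 intr=2.3948 cont=5.8721 V=5.8721[hold]; j=1 S=73.9800 intr=0.0000 cont=1.1105 V=1.1105[hold]; j=2 S=93.8527 intr=0.0000 cont=0.0000 V=0.0000[hold]  S*(2)=-
k=1: j=0 S=65.6823 intr=0.0000 cont=3.4795 V=3.4795[hold]; j=1 S=83.3260 intr=0.0000 cont=0.5542 V=0.5542[hold]  S*(1)=-
k=0: j=0 S=73.9800 intr=0.0000 cont=2.0104 V=2.0104[hold]  S*(0)=-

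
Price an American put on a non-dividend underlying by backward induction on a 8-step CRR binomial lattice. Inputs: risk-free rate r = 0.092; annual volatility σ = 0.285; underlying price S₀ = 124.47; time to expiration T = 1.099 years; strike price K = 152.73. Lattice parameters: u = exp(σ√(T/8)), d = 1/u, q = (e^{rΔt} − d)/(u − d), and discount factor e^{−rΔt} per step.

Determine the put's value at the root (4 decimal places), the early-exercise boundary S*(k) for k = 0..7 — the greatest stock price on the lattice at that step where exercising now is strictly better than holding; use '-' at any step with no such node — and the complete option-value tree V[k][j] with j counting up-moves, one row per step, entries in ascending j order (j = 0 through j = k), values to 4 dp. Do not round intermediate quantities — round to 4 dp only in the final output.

params: Δt=0.13737 u=1.11141 d=0.89975 q=0.53371 e^(-rΔt)=0.98744
t_8 payoffs: 99.2663 86.6895 71.1541 51.9642 28.2600 0.0000 0.0000 0.0000 0.0000
t_7: node(7,0) S=59.4203 payoff=93.3097 vs cont=91.3916 → 93.3097 [stop]  node(7,1) S=73.3983 payoff=79.3317 vs cont=77.4136 → 79.3317 [stop]  node(7,2) S=90.6645 payoff=62.0655 vs cont=60.1473 → 62.0655 [stop]  node(7,3) S=111.9925 payoff=40.7375 vs cont=38.8194 → 40.7375 [stop]  node(7,4) S=138.3377 payoff=14.3923 vs cont=13.0119 → 14.3923 [stop]  node(7,5) S=170.8803 payoff=0.0000 vs cont=0.0000 → 0.0000 [wait]  node(7,6) S=211.0782 payoff=0.0000 vs cont=0.0000 → 0.0000 [wait]  node(7,7) S=260.7323 payoff=0.0000 vs cont=0.0000 → 0.0000 [wait]  ⇒ S*(7)=138.3377
t_6: node(6,0) S=66.0405 payoff=86.6895 vs cont=84.7714 → 86.6895 [stop]  node(6,1) S=81.5759 payoff=71.1541 vs cont=69.2360 → 71.1541 [stop]  node(6,2) S=100.7658 payoff=51.9642 vs cont=50.0461 → 51.9642 [stop]  node(6,3) S=124.4700 payoff=28.2600 vs cont=26.3419 → 28.2600 [stop]  node(6,4) S=153.7504 payoff=0.0000 vs cont=6.6268 → 6.6268 [wait]  node(6,5) S=189.9187 payoff=0.0000 vs cont=0.0000 → 0.0000 [wait]  node(6,6) S=234.5952 payoff=0.0000 vs cont=0.0000 → 0.0000 [wait]  ⇒ S*(6)=124.4700
t_5: node(5,0) S=73.3983 payoff=79.3317 vs cont=77.4136 → 79.3317 [stop]  node(5,1) S=90.6645 payoff=62.0655 vs cont=60.1473 → 62.0655 [stop]  node(5,2) S=111.9925 payoff=40.7375 vs cont=38.8194 → 40.7375 [stop]  node(5,3) S=138.3377 payoff=14.3923 vs cont=16.5043 → 16.5043 [wait]  node(5,4) S=170.8803 payoff=0.0000 vs cont=3.0512 → 3.0512 [wait]  node(5,5) S=211.0782 payoff=0.0000 vs cont=0.0000 → 0.0000 [wait]  ⇒ S*(5)=111.9925
t_4: node(4,0) S=81.5759 payoff=71.1541 vs cont=69.2360 → 71.1541 [stop]  node(4,1) S=100.7658 payoff=51.9642 vs cont=50.0461 → 51.9642 [stop]  node(4,2) S=124.4700 payoff=28.2600 vs cont=27.4549 → 28.2600 [stop]  node(4,3) S=153.7504 payoff=0.0000 vs cont=9.2072 → 9.2072 [wait]  node(4,4) S=189.9187 payoff=0.0000 vs cont=1.4049 → 1.4049 [wait]  ⇒ S*(4)=124.4700
t_3: node(3,0) S=90.6645 payoff=62.0655 vs cont=60.1473 → 62.0655 [stop]  node(3,1) S=111.9925 payoff=40.7375 vs cont=38.8194 → 40.7375 [stop]  node(3,2) S=138.3377 payoff=14.3923 vs cont=17.8642 → 17.8642 [wait]  node(3,3) S=170.8803 payoff=0.0000 vs cont=4.9797 → 4.9797 [wait]  ⇒ S*(3)=111.9925
t_2: node(2,0) S=100.7658 payoff=51.9642 vs cont=50.0461 → 51.9642 [stop]  node(2,1) S=124.4700 payoff=28.2600 vs cont=28.1715 → 28.2600 [stop]  node(2,2) S=153.7504 payoff=0.0000 vs cont=10.8496 → 10.8496 [wait]  ⇒ S*(2)=124.4700
t_1: node(1,0) S=111.9925 payoff=40.7375 vs cont=38.8194 → 40.7375 [stop]  node(1,1) S=138.3377 payoff=14.3923 vs cont=18.7298 → 18.7298 [wait]  ⇒ S*(1)=111.9925
t_0: node(0,0) S=124.4700 payoff=28.2600 vs cont=28.6277 → 28.6277 [wait]  ⇒ S*(0)=-

price = 28.6277
boundary = - 111.9925 124.4700 111.9925 124.4700 111.9925 124.4700 138.3377
tree:
28.6277
40.7375 18.7298
51.9642 28.2600 10.8496
62.0655 40.7375 17.8642 4.9797
71.1541 51.9642 28.2600 9.2072 1.4049
79.3317 62.0655 40.7375 16.5043 3.0512 0.0000
86.6895 71.1541 51.9642 28.2600 6.6268 0.0000 0.0000
93.3097 79.3317 62.0655 40.7375 14.3923 0.0000 0.0000 0.0000
99.2663 86.6895 71.1541 51.9642 28.2600 0.0000 0.0000 0.0000 0.0000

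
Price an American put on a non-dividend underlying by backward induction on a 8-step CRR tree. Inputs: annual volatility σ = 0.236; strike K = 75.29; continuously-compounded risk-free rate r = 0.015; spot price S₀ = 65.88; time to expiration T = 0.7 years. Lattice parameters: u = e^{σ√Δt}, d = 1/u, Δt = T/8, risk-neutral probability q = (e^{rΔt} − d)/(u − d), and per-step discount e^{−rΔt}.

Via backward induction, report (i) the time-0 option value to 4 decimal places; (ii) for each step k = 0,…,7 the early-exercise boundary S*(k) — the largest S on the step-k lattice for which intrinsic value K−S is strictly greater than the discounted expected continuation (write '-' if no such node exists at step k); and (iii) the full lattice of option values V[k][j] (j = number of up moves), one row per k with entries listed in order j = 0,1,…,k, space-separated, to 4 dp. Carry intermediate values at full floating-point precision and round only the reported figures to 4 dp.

price = 10.9464
boundary = - - 57.2951 53.4318 57.2951 61.4378 65.8800 61.4378
tree:
10.9464
14.2761 7.5370
17.9949 10.4738 4.5241
21.8582 14.0231 6.8364 2.1483
25.4611 17.9949 9.9588 3.6302 0.6236
28.8210 21.8582 13.8522 5.9646 1.2291 0.0000
31.9543 25.4611 17.9949 9.4100 2.4225 0.0000 0.0000
34.8764 28.8210 21.8582 13.8522 4.7744 0.0000 0.0000 0.0000
37.6014 31.9543 25.4611 17.9949 9.4100 0.0000 0.0000 0.0000 0.0000

Δt=0.08750, u=1.07230, d=0.93257, q=0.49195, disc=e^(-rΔt)=0.99869
k=8 terminal: V=max(K-S,0) → 37.6014 31.9543 25.4611 17.9949 9.4100 0.0000 0.0000 0.0000 0.0000
k=7: j=0 S=40.4136 intr=34.8764 cont=34.7776 V=34.8764[EX]; j=1 S=46.4690 intr=28.8210 cont=28.7222 V=28.8210[EX]; j=2 S=53.4318 intr=21.8582 cont=21.7595 V=21.8582[EX]; j=3 S=61.4378 intr=13.8522 cont=13.7535 V=13.8522[EX]; j=4 S=70.6434 intr=4.6466 cont=4.7744 V=4.7744[hold]; j=5 S=81.2283 intr=0.0000 cont=0.0000 V=0.0000[hold]; j=6 S=93.3993 intr=0.0000 cont=0.0000 V=0.0000[hold]; j=7 S=107.3939 intr=0.0000 cont=0.0000 V=0.0000[hold]  S*(7)=61.4378
k=6: j=0 S=43.3357 intr=31.9543 cont=31.8556 V=31.9543[EX]; j=1 S=49.8289 intr=25.4611 cont=25.3623 V=25.4611[EX]; j=2 S=57.2951 intr=17.9949 cont=17.8961 V=17.9949[EX]; j=3 S=65.8800 intr=9.4100 cont=9.3741 V=9.4100[EX]; j=4 S=75.7512 intr=0.0000 cont=2.4225 V=2.4225[hold]; j=5 S=87.1015 intr=0.0000 cont=0.0000 V=0.0000[hold]; j=6 S=100.1524 intr=0.0000 cont=0.0000 V=0.0000[hold]  S*(6)=65.8800
k=5: j=0 S=46.4690 intr=28.8210 cont=28.7222 V=28.8210[EX]; j=1 S=53.4318 intr=21.8582 cont=21.7595 V=21.8582[EX]; j=2 S=61.4378 intr=13.8522 cont=13.7535 V=13.8522[EX]; j=3 S=70.6434 intr=4.6466 cont=5.9646 V=5.9646[hold]; j=4 S=81.2283 intr=0.0000 cont=1.2291 V=1.2291[hold]; j=5 S=93.3993 intr=0.0000 cont=0.0000 V=0.0000[hold]  S*(5)=61.4378
k=4: j=0 S=49.8289 intr=25.4611 cont=25.3623 V=25.4611[EX]; j=1 S=57.2951 intr=17.9949 cont=17.8961 V=17.9949[EX]; j=2 S=65.8800 intr=9.4100 cont=9.9588 V=9.9588[hold]; j=3 S=75.7512 intr=0.0000 cont=3.6302 V=3.6302[hold]; j=4 S=87.1015 intr=0.0000 cont=0.6236 V=0.6236[hold]  S*(4)=57.2951
k=3: j=0 S=53.4318 intr=21.8582 cont=21.7595 V=21.8582[EX]; j=1 S=61.4378 intr=13.8522 cont=14.0231 V=14.0231[hold]; j=2 S=70.6434 intr=4.6466 cont=6.8364 V=6.8364[hold]; j=3 S=81.2283 intr=0.0000 cont=2.1483 V=2.1483[hold]  S*(3)=53.4318
k=2: j=0 S=57.2951 intr=17.9949 cont=17.9801 V=17.9949[EX]; j=1 S=65.8800 intr=9.4100 cont=10.4738 V=10.4738[hold]; j=2 S=75.7512 intr=0.0000 cont=4.5241 V=4.5241[hold]  S*(2)=57.2951
k=1: j=0 S=61.4378 intr=13.8522 cont=14.2761 V=14.2761[hold]; j=1 S=70.6434 intr=4.6466 cont=7.5370 V=7.5370[hold]  S*(1)=-
k=0: j=0 S=65.8800 intr=9.4100 cont=10.9464 V=10.9464[hold]  S*(0)=-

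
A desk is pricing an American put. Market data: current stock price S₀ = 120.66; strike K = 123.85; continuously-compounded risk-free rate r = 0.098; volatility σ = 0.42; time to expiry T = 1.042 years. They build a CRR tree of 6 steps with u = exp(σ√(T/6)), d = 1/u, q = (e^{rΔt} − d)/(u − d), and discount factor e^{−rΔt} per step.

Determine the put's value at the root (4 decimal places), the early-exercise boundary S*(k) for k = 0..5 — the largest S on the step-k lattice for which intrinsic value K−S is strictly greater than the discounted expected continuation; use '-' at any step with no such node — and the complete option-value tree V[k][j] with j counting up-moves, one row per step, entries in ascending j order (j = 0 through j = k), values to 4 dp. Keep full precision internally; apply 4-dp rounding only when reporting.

Δt=0.17367, u=1.19128, d=0.83943, q=0.50514, disc=e^(-rΔt)=0.98312
k=6 terminal: V=max(K-S,0) → 81.6336 63.9387 38.8271 3.1900 0.0000 0.0000 0.0000
k=5: j=0 S=50.2915 intr=73.5585 cont=71.4685 V=73.5585[EX]; j=1 S=71.3711 intr=52.4789 cont=50.3889 V=52.4789[EX]; j=2 S=101.2860 intr=22.5640 cont=20.4739 V=22.5640[EX]; j=3 S=143.7398 intr=0.0000 cont=1.5520 V=1.5520[hold]; j=4 S=203.9879 intr=0.0000 cont=0.0000 V=0.0000[hold]; j=5 S=289.4888 intr=0.0000 cont=0.0000 V=0.0000[hold]  S*(5)=101.2860
k=4: j=0 S=59.9113 intr=63.9387 cont=61.8487 V=63.9387[EX]; j=1 S=85.0229 intr=38.8271 cont=36.7371 V=38.8271[EX]; j=2 S=120.6600 intr=3.1900 cont=11.7483 V=11.7483[hold]; j=3 S=171.2343 intr=0.0000 cont=0.7550 V=0.7550[hold]; j=4 S=243.0066 intr=0.0000 cont=0.0000 V=0.0000[hold]  S*(4)=85.0229
k=3: j=0 S=71.3711 intr=52.4789 cont=50.3889 V=52.4789[EX]; j=1 S=101.2860 intr=22.5640 cont=24.7241 V=24.7241[hold]; j=2 S=143.7398 intr=0.0000 cont=6.0906 V=6.0906[hold]; j=3 S=203.9879 intr=0.0000 cont=0.3673 V=0.3673[hold]  S*(3)=71.3711
k=2: j=0 S=85.0229 intr=38.8271 cont=37.8099 V=38.8271[EX]; j=1 S=120.6600 intr=3.1900 cont=15.0532 V=15.0532[hold]; j=2 S=171.2343 intr=0.0000 cont=3.1456 V=3.1456[hold]  S*(2)=85.0229
k=1: j=0 S=101.2860 intr=22.5640 cont=26.3654 V=26.3654[hold]; j=1 S=143.7398 intr=0.0000 cont=8.8857 V=8.8857[hold]  S*(1)=-
k=0: j=0 S=120.6600 intr=3.1900 cont=17.2398 V=17.2398[hold]  S*(0)=-

price = 17.2398
boundary = - - 85.0229 71.3711 85.0229 101.2860
tree:
17.2398
26.3654 8.8857
38.8271 15.0532 3.1456
52.4789 24.7241 6.0906 0.3673
63.9387 38.8271 11.7483 0.7550 0.0000
73.5585 52.4789 22.5640 1.5520 0.0000 0.0000
81.6336 63.9387 38.8271 3.1900 0.0000 0.0000 0.0000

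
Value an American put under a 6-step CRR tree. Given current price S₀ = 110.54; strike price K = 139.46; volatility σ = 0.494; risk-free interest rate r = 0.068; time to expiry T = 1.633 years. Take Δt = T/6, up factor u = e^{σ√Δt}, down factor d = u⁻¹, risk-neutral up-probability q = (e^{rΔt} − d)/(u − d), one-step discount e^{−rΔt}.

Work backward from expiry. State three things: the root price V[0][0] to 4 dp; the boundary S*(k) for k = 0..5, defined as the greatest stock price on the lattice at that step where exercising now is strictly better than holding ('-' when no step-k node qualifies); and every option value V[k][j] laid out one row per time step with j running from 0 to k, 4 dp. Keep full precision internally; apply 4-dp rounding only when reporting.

Δt=0.27217  u=1.29397  d=0.77281  q=0.47177  discount=0.98166
step 6 (expiry): payoffs max(K−S,0) = 115.9113 100.0308 73.4410 28.9200 0.0000 0.0000 0.0000
step 5: (k=5,j=0): S=30.4714, (K−S)⁺=108.9886, hold=106.4313 ⇒ V=108.9886 exercise | (k=5,j=1): S=51.0203, (K−S)⁺=88.4397, hold=85.8824 ⇒ V=88.4397 exercise | (k=5,j=2): S=85.4268, (K−S)⁺=54.0332, hold=51.4759 ⇒ V=54.0332 exercise | (k=5,j=3): S=143.0358, (K−S)⁺=0.0000, hold=14.9964 ⇒ V=14.9964 continue | (k=5,j=4): S=239.4946, (K−S)⁺=0.0000, hold=0.0000 ⇒ V=0.0000 continue | (k=5,j=5): S=401.0020, (K−S)⁺=0.0000, hold=0.0000 ⇒ V=0.0000 continue  boundary S*=85.4268
step 4: (k=4,j=0): S=39.4292, (K−S)⁺=100.0308, hold=97.4735 ⇒ V=100.0308 exercise | (k=4,j=1): S=66.0190, (K−S)⁺=73.4410, hold=70.8838 ⇒ V=73.4410 exercise | (k=4,j=2): S=110.5400, (K−S)⁺=28.9200, hold=34.9638 ⇒ V=34.9638 continue | (k=4,j=3): S=185.0846, (K−S)⁺=0.0000, hold=7.7763 ⇒ V=7.7763 continue | (k=4,j=4): S=309.8997, (K−S)⁺=0.0000, hold=0.0000 ⇒ V=0.0000 continue  boundary S*=66.0190
step 3: (k=3,j=0): S=51.0203, (K−S)⁺=88.4397, hold=85.8824 ⇒ V=88.4397 exercise | (k=3,j=1): S=85.4268, (K−S)⁺=54.0332, hold=54.2749 ⇒ V=54.2749 continue | (k=3,j=2): S=143.0358, (K−S)⁺=0.0000, hold=21.7317 ⇒ V=21.7317 continue | (k=3,j=3): S=239.4946, (K−S)⁺=0.0000, hold=4.0324 ⇒ V=4.0324 continue  boundary S*=51.0203
step 2: (k=2,j=0): S=66.0190, (K−S)⁺=73.4410, hold=70.9957 ⇒ V=73.4410 exercise | (k=2,j=1): S=110.5400, (K−S)⁺=28.9200, hold=38.2084 ⇒ V=38.2084 continue | (k=2,j=2): S=185.0846, (K−S)⁺=0.0000, hold=13.1364 ⇒ V=13.1364 continue  boundary S*=66.0190
step 1: (k=1,j=0): S=85.4268, (K−S)⁺=54.0332, hold=55.7775 ⇒ V=55.7775 continue | (k=1,j=1): S=143.0358, (K−S)⁺=0.0000, hold=25.8965 ⇒ V=25.8965 continue  boundary S*=-
step 0: (k=0,j=0): S=110.5400, (K−S)⁺=28.9200, hold=40.9163 ⇒ V=40.9163 continue  boundary S*=-

price = 40.9163
boundary = - - 66.0190 51.0203 66.0190 85.4268
tree:
40.9163
55.7775 25.8965
73.4410 38.2084 13.1364
88.4397 54.2749 21.7317 4.0324
100.0308 73.4410 34.9638 7.7763 0.0000
108.9886 88.4397 54.0332 14.9964 0.0000 0.0000
115.9113 100.0308 73.4410 28.9200 0.0000 0.0000 0.0000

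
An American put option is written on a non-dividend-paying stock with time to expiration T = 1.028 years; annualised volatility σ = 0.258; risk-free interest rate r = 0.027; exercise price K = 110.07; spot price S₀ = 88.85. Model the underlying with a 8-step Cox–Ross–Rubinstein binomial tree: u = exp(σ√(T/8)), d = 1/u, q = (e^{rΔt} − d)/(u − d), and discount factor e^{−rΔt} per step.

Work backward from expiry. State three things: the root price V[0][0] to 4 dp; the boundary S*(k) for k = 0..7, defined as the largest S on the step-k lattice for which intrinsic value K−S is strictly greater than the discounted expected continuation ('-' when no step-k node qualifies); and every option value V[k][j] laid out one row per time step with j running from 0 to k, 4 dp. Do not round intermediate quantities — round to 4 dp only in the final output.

price = 22.7343
boundary = - - 73.8458 81.0012 73.8458 81.0012 88.8500 97.4593
tree:
22.7343
29.1688 16.3465
36.2242 22.1944 10.5108
42.7475 29.0688 15.3553 5.6551
48.6946 36.2242 21.6159 9.0927 2.1969
54.1163 42.7475 29.0688 14.1841 3.9759 0.4021
59.0591 48.6946 36.2242 21.2200 7.1244 0.8001 0.0000
63.5652 54.1163 42.7475 29.0688 12.6107 1.5918 0.0000 0.0000
67.6733 59.0591 48.6946 36.2242 21.2200 3.1673 0.0000 0.0000 0.0000

params: Δt=0.12850 u=1.09690 d=0.91166 q=0.49566 e^(-rΔt)=0.99654
t_8 payoffs: 67.6733 59.0591 48.6946 36.2242 21.2200 3.1673 0.0000 0.0000 0.0000
t_7: node(7,0) S=46.5048 payoff=63.5652 vs cont=63.1840 → 63.5652 [stop]  node(7,1) S=55.9537 payoff=54.1163 vs cont=53.7351 → 54.1163 [stop]  node(7,2) S=67.3225 payoff=42.7475 vs cont=42.3663 → 42.7475 [stop]  node(7,3) S=81.0012 payoff=29.0688 vs cont=28.6875 → 29.0688 [stop]  node(7,4) S=97.4593 payoff=12.6107 vs cont=12.2295 → 12.6107 [stop]  node(7,5) S=117.2613 payoff=0.0000 vs cont=1.5918 → 1.5918 [wait]  node(7,6) S=141.0867 payoff=0.0000 vs cont=0.0000 → 0.0000 [wait]  node(7,7) S=169.7530 payoff=0.0000 vs cont=0.0000 → 0.0000 [wait]  ⇒ S*(7)=97.4593
t_6: node(6,0) S=51.0109 payoff=59.0591 vs cont=58.6779 → 59.0591 [stop]  node(6,1) S=61.3754 payoff=48.6946 vs cont=48.3133 → 48.6946 [stop]  node(6,2) S=73.8458 payoff=36.2242 vs cont=35.8429 → 36.2242 [stop]  node(6,3) S=88.8500 payoff=21.2200 vs cont=20.8388 → 21.2200 [stop]  node(6,4) S=106.9027 payoff=3.1673 vs cont=7.1244 → 7.1244 [wait]  node(6,5) S=128.6235 payoff=0.0000 vs cont=0.8001 → 0.8001 [wait]  node(6,6) S=154.7575 payoff=0.0000 vs cont=0.0000 → 0.0000 [wait]  ⇒ S*(6)=88.8500
t_5: node(5,0) S=55.9537 payoff=54.1163 vs cont=53.7351 → 54.1163 [stop]  node(5,1) S=67.3225 payoff=42.7475 vs cont=42.3663 → 42.7475 [stop]  node(5,2) S=81.0012 payoff=29.0688 vs cont=28.6875 → 29.0688 [stop]  node(5,3) S=97.4593 payoff=12.6107 vs cont=14.1841 → 14.1841 [wait]  node(5,4) S=117.2613 payoff=0.0000 vs cont=3.9759 → 3.9759 [wait]  node(5,5) S=141.0867 payoff=0.0000 vs cont=0.4021 → 0.4021 [wait]  ⇒ S*(5)=81.0012
t_4: node(4,0) S=61.3754 payoff=48.6946 vs cont=48.3133 → 48.6946 [stop]  node(4,1) S=73.8458 payoff=36.2242 vs cont=35.8429 → 36.2242 [stop]  node(4,2) S=88.8500 payoff=21.2200 vs cont=21.6159 → 21.6159 [wait]  node(4,3) S=106.9027 payoff=3.1673 vs cont=9.0927 → 9.0927 [wait]  node(4,4) S=128.6235 payoff=0.0000 vs cont=2.1969 → 2.1969 [wait]  ⇒ S*(4)=73.8458
t_3: node(3,0) S=67.3225 payoff=42.7475 vs cont=42.3663 → 42.7475 [stop]  node(3,1) S=81.0012 payoff=29.0688 vs cont=28.8831 → 29.0688 [stop]  node(3,2) S=97.4593 payoff=12.6107 vs cont=15.3553 → 15.3553 [wait]  node(3,3) S=117.2613 payoff=0.0000 vs cont=5.6551 → 5.6551 [wait]  ⇒ S*(3)=81.0012
t_2: node(2,0) S=73.8458 payoff=36.2242 vs cont=35.8429 → 36.2242 [stop]  node(2,1) S=88.8500 payoff=21.2200 vs cont=22.1944 → 22.1944 [wait]  node(2,2) S=106.9027 payoff=3.1673 vs cont=10.5108 → 10.5108 [wait]  ⇒ S*(2)=73.8458
t_1: node(1,0) S=81.0012 payoff=29.0688 vs cont=29.1688 → 29.1688 [wait]  node(1,1) S=97.4593 payoff=12.6107 vs cont=16.3465 → 16.3465 [wait]  ⇒ S*(1)=-
t_0: node(0,0) S=88.8500 payoff=21.2200 vs cont=22.7343 → 22.7343 [wait]  ⇒ S*(0)=-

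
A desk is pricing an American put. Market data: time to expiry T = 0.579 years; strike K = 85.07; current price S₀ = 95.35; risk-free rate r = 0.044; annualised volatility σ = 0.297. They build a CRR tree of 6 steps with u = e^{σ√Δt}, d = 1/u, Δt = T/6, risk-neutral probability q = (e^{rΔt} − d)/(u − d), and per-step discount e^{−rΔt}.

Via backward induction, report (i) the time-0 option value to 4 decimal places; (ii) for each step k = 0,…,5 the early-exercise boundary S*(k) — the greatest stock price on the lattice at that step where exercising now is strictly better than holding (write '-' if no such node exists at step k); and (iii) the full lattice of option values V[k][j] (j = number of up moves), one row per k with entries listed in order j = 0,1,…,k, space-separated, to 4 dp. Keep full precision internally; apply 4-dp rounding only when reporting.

price = 3.6215
boundary = - - - - 65.9244 72.2961
tree:
3.6215
5.7804 1.4933
8.9662 2.6435 0.3556
13.4132 4.5951 0.7142 0.0000
19.1456 7.7945 1.4345 0.0000 0.0000
24.9557 12.7739 2.8811 0.0000 0.0000 0.0000
30.2538 19.1456 5.7864 0.0000 0.0000 0.0000 0.0000

Δt=0.09650, u=1.09665, d=0.91187, q=0.49998, disc=e^(-rΔt)=0.99576
k=6 terminal: V=max(K-S,0) → 30.2538 19.1456 5.7864 0.0000 0.0000 0.0000 0.0000
k=5: j=0 S=60.1143 intr=24.9557 cont=24.5953 V=24.9557[EX]; j=1 S=72.2961 intr=12.7739 cont=12.4135 V=12.7739[EX]; j=2 S=86.9465 intr=0.0000 cont=2.8811 V=2.8811[hold]; j=3 S=104.5657 intr=0.0000 cont=0.0000 V=0.0000[hold]; j=4 S=125.7554 intr=0.0000 cont=0.0000 V=0.0000[hold]; j=5 S=151.2390 intr=0.0000 cont=0.0000 V=0.0000[hold]  S*(5)=72.2961
k=4: j=0 S=65.9244 intr=19.1456 cont=18.7852 V=19.1456[EX]; j=1 S=79.2836 intr=5.7864 cont=7.7945 V=7.7945[hold]; j=2 S=95.3500 intr=0.0000 cont=1.4345 V=1.4345[hold]; j=3 S=114.6721 intr=0.0000 cont=0.0000 V=0.0000[hold]; j=4 S=137.9098 intr=0.0000 cont=0.0000 V=0.0000[hold]  S*(4)=65.9244
k=3: j=0 S=72.2961 intr=12.7739 cont=13.4132 V=13.4132[hold]; j=1 S=86.9465 intr=0.0000 cont=4.5951 V=4.5951[hold]; j=2 S=104.5657 intr=0.0000 cont=0.7142 V=0.7142[hold]; j=3 S=125.7554 intr=0.0000 cont=0.0000 V=0.0000[hold]  S*(3)=-
k=2: j=0 S=79.2836 intr=5.7864 cont=8.9662 V=8.9662[hold]; j=1 S=95.3500 intr=0.0000 cont=2.6435 V=2.6435[hold]; j=2 S=114.6721 intr=0.0000 cont=0.3556 V=0.3556[hold]  S*(2)=-
k=1: j=0 S=86.9465 intr=0.0000 cont=5.7804 V=5.7804[hold]; j=1 S=104.5657 intr=0.0000 cont=1.4933 V=1.4933[hold]  S*(1)=-
k=0: j=0 S=95.3500 intr=0.0000 cont=3.6215 V=3.6215[hold]  S*(0)=-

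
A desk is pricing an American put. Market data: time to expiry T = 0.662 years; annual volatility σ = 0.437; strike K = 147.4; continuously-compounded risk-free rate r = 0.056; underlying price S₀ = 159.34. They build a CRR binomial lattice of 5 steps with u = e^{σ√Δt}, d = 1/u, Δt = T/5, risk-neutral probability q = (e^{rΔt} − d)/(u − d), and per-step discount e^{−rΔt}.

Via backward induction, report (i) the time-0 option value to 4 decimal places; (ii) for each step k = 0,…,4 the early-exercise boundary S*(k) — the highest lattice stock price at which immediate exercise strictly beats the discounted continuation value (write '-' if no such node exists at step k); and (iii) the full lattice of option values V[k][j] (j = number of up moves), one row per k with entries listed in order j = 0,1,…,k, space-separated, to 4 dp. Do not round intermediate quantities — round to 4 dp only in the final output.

price = 14.7724
boundary = - - - 98.8901 115.9338
tree:
14.7724
22.7669 6.4642
33.9629 11.1634 1.5465
48.5099 18.9540 3.0172 0.0000
63.0480 31.4662 5.8866 0.0000 0.0000
75.4488 48.5099 11.4850 0.0000 0.0000 0.0000

params: Δt=0.13240 u=1.17235 d=0.85299 q=0.48363 e^(-rΔt)=0.99261
t_5 payoffs: 75.4488 48.5099 11.4850 0.0000 0.0000 0.0000
t_4: node(4,0) S=84.3520 payoff=63.0480 vs cont=61.9591 → 63.0480 [stop]  node(4,1) S=115.9338 payoff=31.4662 vs cont=30.3773 → 31.4662 [stop]  node(4,2) S=159.3400 payoff=0.0000 vs cont=5.8866 → 5.8866 [wait]  node(4,3) S=218.9977 payoff=0.0000 vs cont=0.0000 → 0.0000 [wait]  node(4,4) S=300.9914 payoff=0.0000 vs cont=0.0000 → 0.0000 [wait]  ⇒ S*(4)=115.9338
t_3: node(3,0) S=98.8901 payoff=48.5099 vs cont=47.4211 → 48.5099 [stop]  node(3,1) S=135.9150 payoff=11.4850 vs cont=18.9540 → 18.9540 [wait]  node(3,2) S=186.8023 payoff=0.0000 vs cont=3.0172 → 3.0172 [wait]  node(3,3) S=256.7419 payoff=0.0000 vs cont=0.0000 → 0.0000 [wait]  ⇒ S*(3)=98.8901
t_2: node(2,0) S=115.9338 payoff=31.4662 vs cont=33.9629 → 33.9629 [wait]  node(2,1) S=159.3400 payoff=0.0000 vs cont=11.1634 → 11.1634 [wait]  node(2,2) S=218.9977 payoff=0.0000 vs cont=1.5465 → 1.5465 [wait]  ⇒ S*(2)=-
t_1: node(1,0) S=135.9150 payoff=11.4850 vs cont=22.7669 → 22.7669 [wait]  node(1,1) S=186.8023 payoff=0.0000 vs cont=6.4642 → 6.4642 [wait]  ⇒ S*(1)=-
t_0: node(0,0) S=159.3400 payoff=0.0000 vs cont=14.7724 → 14.7724 [wait]  ⇒ S*(0)=-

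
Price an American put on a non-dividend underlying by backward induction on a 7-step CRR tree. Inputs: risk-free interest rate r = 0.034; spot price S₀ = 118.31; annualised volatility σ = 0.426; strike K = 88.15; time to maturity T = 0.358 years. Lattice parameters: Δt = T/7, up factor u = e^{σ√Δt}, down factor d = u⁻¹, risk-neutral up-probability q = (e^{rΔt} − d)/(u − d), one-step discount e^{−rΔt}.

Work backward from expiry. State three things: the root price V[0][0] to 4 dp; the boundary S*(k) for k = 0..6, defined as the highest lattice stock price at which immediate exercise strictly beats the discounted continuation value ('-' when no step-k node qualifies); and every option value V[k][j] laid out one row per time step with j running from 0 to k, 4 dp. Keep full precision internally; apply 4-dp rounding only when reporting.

params: Δt=0.05114 u=1.10113 d=0.90816 q=0.48495 e^(-rΔt)=0.99826
t_7 payoffs: 27.8739 15.0657 0.0000 0.0000 0.0000 0.0000 0.0000 0.0000
t_6: node(6,0) S=66.3719 payoff=21.7781 vs cont=21.6249 → 21.7781 [stop]  node(6,1) S=80.4755 payoff=7.6745 vs cont=7.7461 → 7.7461 [wait]  node(6,2) S=97.5759 payoff=0.0000 vs cont=0.0000 → 0.0000 [wait]  node(6,3) S=118.3100 payoff=0.0000 vs cont=0.0000 → 0.0000 [wait]  node(6,4) S=143.4500 payoff=0.0000 vs cont=0.0000 → 0.0000 [wait]  node(6,5) S=173.9320 payoff=0.0000 vs cont=0.0000 → 0.0000 [wait]  node(6,6) S=210.8912 payoff=0.0000 vs cont=0.0000 → 0.0000 [wait]  ⇒ S*(6)=66.3719
t_5: node(5,0) S=73.0843 payoff=15.0657 vs cont=14.9472 → 15.0657 [stop]  node(5,1) S=88.6141 payoff=0.0000 vs cont=3.9827 → 3.9827 [wait]  node(5,2) S=107.4439 payoff=0.0000 vs cont=0.0000 → 0.0000 [wait]  node(5,3) S=130.2750 payoff=0.0000 vs cont=0.0000 → 0.0000 [wait]  node(5,4) S=157.9574 payoff=0.0000 vs cont=0.0000 → 0.0000 [wait]  node(5,5) S=191.5221 payoff=0.0000 vs cont=0.0000 → 0.0000 [wait]  ⇒ S*(5)=73.0843
t_4: node(4,0) S=80.4755 payoff=7.6745 vs cont=9.6741 → 9.6741 [wait]  node(4,1) S=97.5759 payoff=0.0000 vs cont=2.0477 → 2.0477 [wait]  node(4,2) S=118.3100 payoff=0.0000 vs cont=0.0000 → 0.0000 [wait]  node(4,3) S=143.4500 payoff=0.0000 vs cont=0.0000 → 0.0000 [wait]  node(4,4) S=173.9320 payoff=0.0000 vs cont=0.0000 → 0.0000 [wait]  ⇒ S*(4)=-
t_3: node(3,0) S=88.6141 payoff=0.0000 vs cont=5.9653 → 5.9653 [wait]  node(3,1) S=107.4439 payoff=0.0000 vs cont=1.0528 → 1.0528 [wait]  node(3,2) S=130.2750 payoff=0.0000 vs cont=0.0000 → 0.0000 [wait]  node(3,3) S=157.9574 payoff=0.0000 vs cont=0.0000 → 0.0000 [wait]  ⇒ S*(3)=-
t_2: node(2,0) S=97.5759 payoff=0.0000 vs cont=3.5768 → 3.5768 [wait]  node(2,1) S=118.3100 payoff=0.0000 vs cont=0.5413 → 0.5413 [wait]  node(2,2) S=143.4500 payoff=0.0000 vs cont=0.0000 → 0.0000 [wait]  ⇒ S*(2)=-
t_1: node(1,0) S=107.4439 payoff=0.0000 vs cont=2.1011 → 2.1011 [wait]  node(1,1) S=130.2750 payoff=0.0000 vs cont=0.2783 → 0.2783 [wait]  ⇒ S*(1)=-
t_0: node(0,0) S=118.3100 payoff=0.0000 vs cont=1.2150 → 1.2150 [wait]  ⇒ S*(0)=-

price = 1.2150
boundary = - - - - - 73.0843 66.3719
tree:
1.2150
2.1011 0.2783
3.5768 0.5413 0.0000
5.9653 1.0528 0.0000 0.0000
9.6741 2.0477 0.0000 0.0000 0.0000
15.0657 3.9827 0.0000 0.0000 0.0000 0.0000
21.7781 7.7461 0.0000 0.0000 0.0000 0.0000 0.0000
27.8739 15.0657 0.0000 0.0000 0.0000 0.0000 0.0000 0.0000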